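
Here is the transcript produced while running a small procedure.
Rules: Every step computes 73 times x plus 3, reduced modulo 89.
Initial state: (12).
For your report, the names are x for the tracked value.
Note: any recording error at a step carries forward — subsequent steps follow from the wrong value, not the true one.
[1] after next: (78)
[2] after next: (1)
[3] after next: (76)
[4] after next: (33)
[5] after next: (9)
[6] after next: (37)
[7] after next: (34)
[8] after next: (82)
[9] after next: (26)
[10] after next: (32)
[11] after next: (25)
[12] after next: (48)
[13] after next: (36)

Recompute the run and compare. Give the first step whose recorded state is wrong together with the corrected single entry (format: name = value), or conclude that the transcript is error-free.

no error

Recomputing the run from the initial state:
step 1: x = 78
step 2: x = 1
step 3: x = 76
step 4: x = 33
step 5: x = 9
step 6: x = 37
step 7: x = 34
step 8: x = 82
step 9: x = 26
step 10: x = 32
step 11: x = 25
step 12: x = 48
step 13: x = 36
This matches the transcript at every step.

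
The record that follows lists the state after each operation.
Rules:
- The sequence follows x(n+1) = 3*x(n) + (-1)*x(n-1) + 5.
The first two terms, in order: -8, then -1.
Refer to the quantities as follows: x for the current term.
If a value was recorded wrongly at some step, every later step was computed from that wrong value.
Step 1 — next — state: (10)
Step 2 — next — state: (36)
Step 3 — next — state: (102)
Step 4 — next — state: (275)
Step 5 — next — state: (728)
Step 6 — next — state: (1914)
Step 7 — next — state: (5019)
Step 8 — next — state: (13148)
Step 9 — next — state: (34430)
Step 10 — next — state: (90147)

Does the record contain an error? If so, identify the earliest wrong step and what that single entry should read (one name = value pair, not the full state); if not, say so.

Step 1: x = 3*(-1) + (-1)*(-8) + (5) = 10 — verified.
Step 2: x = 3*(10) + (-1)*(-1) + (5) = 36 — verified.
Step 3: x = 3*(36) + (-1)*(10) + (5) = 103 — not what was recorded.
First deviation found at step 3; the corrected entry is x = 103.

step 3, x = 103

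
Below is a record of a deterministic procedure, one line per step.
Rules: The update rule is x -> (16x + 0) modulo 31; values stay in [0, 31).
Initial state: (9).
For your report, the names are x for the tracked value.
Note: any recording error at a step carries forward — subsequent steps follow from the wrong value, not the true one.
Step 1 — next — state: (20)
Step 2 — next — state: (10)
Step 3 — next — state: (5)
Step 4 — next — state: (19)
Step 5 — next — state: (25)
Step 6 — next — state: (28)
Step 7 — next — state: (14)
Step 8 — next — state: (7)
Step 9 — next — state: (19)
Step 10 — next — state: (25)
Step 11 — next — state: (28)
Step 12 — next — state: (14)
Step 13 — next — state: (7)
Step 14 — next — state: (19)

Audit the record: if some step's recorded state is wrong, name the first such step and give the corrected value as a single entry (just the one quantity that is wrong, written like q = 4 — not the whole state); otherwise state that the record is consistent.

step 4, x = 18

step 1: x = (16*9 + 0) mod 31 = 20 -> same as recorded
step 2: x = (16*20 + 0) mod 31 = 10 -> matches
step 3: x = (16*10 + 0) mod 31 = 5 -> no discrepancy
step 4: x = (16*5 + 0) mod 31 = 18 -> the record disagrees here
First incorrect step: 4; the correct value is x = 18.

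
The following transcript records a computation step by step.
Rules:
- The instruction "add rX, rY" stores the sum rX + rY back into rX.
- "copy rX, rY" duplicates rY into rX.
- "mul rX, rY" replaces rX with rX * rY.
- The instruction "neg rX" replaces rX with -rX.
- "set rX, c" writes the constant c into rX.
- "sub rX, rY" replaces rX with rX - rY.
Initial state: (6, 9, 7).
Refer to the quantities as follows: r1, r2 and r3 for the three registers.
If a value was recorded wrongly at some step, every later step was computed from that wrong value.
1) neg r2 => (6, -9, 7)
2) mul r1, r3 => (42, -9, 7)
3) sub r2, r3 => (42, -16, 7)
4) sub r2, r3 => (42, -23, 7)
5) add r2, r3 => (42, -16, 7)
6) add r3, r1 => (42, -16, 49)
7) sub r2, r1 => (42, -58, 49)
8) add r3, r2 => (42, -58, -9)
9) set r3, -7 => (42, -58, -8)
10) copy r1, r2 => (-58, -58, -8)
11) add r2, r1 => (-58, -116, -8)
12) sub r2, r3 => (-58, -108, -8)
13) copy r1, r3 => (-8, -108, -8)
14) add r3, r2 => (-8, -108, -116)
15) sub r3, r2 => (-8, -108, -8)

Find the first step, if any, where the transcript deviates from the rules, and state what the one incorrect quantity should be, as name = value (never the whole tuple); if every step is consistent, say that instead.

Step 1: r2 = -(9) = -9 — checks out.
Step 2: r1 = 6 * 7 = 42 — agrees with the transcript.
Step 3: r2 = -9 - 7 = -16 — matches.
Step 4: r2 = -16 - 7 = -23 — consistent with the transcript.
Step 5: r2 = -23 + 7 = -16 — confirmed correct.
Step 6: r3 = 7 + 42 = 49 — exactly as logged.
Step 7: r2 = -16 - 42 = -58 — checks out.
Step 8: r3 = 49 + -58 = -9 — confirmed correct.
Step 9: r3 = -7 — the transcript disagrees here.
The earliest wrong entry is at step 9: it should read r3 = -7.

step 9, r3 = -7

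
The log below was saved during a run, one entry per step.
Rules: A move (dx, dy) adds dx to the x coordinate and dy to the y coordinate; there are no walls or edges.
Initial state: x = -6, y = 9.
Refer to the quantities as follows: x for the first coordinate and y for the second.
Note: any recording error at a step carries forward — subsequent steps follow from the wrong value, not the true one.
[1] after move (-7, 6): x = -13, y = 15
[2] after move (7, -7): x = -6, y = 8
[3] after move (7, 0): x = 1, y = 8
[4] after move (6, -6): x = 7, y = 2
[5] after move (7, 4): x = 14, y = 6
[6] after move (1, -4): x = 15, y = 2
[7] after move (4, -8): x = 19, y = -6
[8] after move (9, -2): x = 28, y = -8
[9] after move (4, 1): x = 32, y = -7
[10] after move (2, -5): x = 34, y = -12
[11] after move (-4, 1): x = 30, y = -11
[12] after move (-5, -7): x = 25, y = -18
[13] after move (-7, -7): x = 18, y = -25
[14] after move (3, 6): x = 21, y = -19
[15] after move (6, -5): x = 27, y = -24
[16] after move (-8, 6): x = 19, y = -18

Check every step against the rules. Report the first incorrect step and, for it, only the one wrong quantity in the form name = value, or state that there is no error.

no error

Recomputing the run from the initial state:
step 1: x = -13, y = 15
step 2: x = -6, y = 8
step 3: x = 1, y = 8
step 4: x = 7, y = 2
step 5: x = 14, y = 6
step 6: x = 15, y = 2
step 7: x = 19, y = -6
step 8: x = 28, y = -8
step 9: x = 32, y = -7
step 10: x = 34, y = -12
step 11: x = 30, y = -11
step 12: x = 25, y = -18
step 13: x = 18, y = -25
step 14: x = 21, y = -19
step 15: x = 27, y = -24
step 16: x = 19, y = -18
This matches the log at every step.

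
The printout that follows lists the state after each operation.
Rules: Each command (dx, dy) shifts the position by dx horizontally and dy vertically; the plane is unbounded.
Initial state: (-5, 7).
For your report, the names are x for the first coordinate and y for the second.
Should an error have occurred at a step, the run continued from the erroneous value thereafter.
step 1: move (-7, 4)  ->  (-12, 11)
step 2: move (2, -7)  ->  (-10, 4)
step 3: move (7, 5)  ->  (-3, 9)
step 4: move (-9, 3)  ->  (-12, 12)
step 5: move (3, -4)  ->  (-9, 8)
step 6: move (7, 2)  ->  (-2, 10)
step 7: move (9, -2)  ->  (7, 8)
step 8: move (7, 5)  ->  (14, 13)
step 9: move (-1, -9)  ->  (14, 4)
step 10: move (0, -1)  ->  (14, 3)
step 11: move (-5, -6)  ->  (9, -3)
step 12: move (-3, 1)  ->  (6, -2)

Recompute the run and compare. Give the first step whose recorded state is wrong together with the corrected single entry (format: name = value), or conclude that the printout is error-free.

Recomputing the run from the initial state:
step 1: x = -12, y = 11
step 2: x = -10, y = 4
step 3: x = -3, y = 9
step 4: x = -12, y = 12
step 5: x = -9, y = 8
step 6: x = -2, y = 10
step 7: x = 7, y = 8
step 8: x = 14, y = 13
step 9: x = 13, y = 4
step 10: x = 13, y = 3
step 11: x = 8, y = -3
step 12: x = 5, y = -2
The first disagreement with the printout is at step 9, where the value should be x = 13.

step 9, x = 13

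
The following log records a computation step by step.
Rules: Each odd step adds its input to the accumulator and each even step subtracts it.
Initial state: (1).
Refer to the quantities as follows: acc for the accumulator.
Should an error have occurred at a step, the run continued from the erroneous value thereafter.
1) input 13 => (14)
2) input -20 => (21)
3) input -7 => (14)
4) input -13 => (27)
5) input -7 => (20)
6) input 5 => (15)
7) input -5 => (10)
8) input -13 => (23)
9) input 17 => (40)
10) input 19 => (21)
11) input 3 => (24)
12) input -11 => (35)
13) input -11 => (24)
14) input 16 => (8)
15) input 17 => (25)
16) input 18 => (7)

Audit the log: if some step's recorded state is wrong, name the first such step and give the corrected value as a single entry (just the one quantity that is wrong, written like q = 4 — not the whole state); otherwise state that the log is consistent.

Step 1: acc = 1 + 13 = 14 — no discrepancy.
Step 2: acc = 14 - -20 = 34 — the log has a different value.
The earliest wrong entry is at step 2: it should read acc = 34.

step 2, acc = 34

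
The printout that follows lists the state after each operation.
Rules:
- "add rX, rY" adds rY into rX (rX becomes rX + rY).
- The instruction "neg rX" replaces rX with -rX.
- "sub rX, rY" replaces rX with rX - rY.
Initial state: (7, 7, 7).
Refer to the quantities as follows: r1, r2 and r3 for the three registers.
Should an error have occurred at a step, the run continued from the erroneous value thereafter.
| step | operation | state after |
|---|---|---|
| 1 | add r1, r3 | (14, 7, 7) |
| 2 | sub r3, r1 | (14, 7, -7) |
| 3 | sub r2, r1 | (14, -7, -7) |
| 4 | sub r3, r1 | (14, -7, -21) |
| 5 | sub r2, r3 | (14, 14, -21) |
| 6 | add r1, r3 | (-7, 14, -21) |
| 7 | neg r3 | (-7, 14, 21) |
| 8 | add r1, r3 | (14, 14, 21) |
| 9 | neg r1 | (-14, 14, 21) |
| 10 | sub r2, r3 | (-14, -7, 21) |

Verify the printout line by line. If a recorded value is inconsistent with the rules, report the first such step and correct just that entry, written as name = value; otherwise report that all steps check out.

no error

Recomputing the run from the initial state:
step 1: r1 = 14, r2 = 7, r3 = 7
step 2: r1 = 14, r2 = 7, r3 = -7
step 3: r1 = 14, r2 = -7, r3 = -7
step 4: r1 = 14, r2 = -7, r3 = -21
step 5: r1 = 14, r2 = 14, r3 = -21
step 6: r1 = -7, r2 = 14, r3 = -21
step 7: r1 = -7, r2 = 14, r3 = 21
step 8: r1 = 14, r2 = 14, r3 = 21
step 9: r1 = -14, r2 = 14, r3 = 21
step 10: r1 = -14, r2 = -7, r3 = 21
This matches the printout at every step.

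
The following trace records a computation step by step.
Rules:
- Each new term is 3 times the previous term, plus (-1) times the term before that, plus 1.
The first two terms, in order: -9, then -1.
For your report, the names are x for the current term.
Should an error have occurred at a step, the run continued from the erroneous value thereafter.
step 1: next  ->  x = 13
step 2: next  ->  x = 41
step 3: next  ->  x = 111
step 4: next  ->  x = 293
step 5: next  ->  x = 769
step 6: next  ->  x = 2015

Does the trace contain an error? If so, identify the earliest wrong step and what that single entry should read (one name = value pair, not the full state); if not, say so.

step 1, x = 7

1. x = 3*(-1) + (-1)*(-9) + (1) = 7 (the trace has a different value)
The earliest wrong entry is at step 1: it should read x = 7.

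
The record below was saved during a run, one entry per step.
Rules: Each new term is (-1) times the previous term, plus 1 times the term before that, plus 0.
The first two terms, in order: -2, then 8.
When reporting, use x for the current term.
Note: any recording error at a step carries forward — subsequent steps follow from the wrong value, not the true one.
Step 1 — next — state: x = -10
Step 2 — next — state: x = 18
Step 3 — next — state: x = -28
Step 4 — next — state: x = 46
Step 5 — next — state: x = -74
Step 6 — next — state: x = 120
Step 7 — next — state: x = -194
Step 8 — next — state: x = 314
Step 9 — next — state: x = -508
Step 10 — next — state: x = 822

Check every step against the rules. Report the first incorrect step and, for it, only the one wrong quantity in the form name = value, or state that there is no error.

1. x = -1*(8) + (1)*(-2) + (0) = -10 (matches)
2. x = -1*(-10) + (1)*(8) + (0) = 18 (exactly as logged)
3. x = -1*(18) + (1)*(-10) + (0) = -28 (agrees with the record)
4. x = -1*(-28) + (1)*(18) + (0) = 46 (matches)
5. x = -1*(46) + (1)*(-28) + (0) = -74 (matches)
6. x = -1*(-74) + (1)*(46) + (0) = 120 (exactly as logged)
7. x = -1*(120) + (1)*(-74) + (0) = -194 (in agreement)
8. x = -1*(-194) + (1)*(120) + (0) = 314 (no discrepancy)
9. x = -1*(314) + (1)*(-194) + (0) = -508 (matches)
10. x = -1*(-508) + (1)*(314) + (0) = 822 (confirmed correct)
Each recorded entry agrees with the recomputation.

no error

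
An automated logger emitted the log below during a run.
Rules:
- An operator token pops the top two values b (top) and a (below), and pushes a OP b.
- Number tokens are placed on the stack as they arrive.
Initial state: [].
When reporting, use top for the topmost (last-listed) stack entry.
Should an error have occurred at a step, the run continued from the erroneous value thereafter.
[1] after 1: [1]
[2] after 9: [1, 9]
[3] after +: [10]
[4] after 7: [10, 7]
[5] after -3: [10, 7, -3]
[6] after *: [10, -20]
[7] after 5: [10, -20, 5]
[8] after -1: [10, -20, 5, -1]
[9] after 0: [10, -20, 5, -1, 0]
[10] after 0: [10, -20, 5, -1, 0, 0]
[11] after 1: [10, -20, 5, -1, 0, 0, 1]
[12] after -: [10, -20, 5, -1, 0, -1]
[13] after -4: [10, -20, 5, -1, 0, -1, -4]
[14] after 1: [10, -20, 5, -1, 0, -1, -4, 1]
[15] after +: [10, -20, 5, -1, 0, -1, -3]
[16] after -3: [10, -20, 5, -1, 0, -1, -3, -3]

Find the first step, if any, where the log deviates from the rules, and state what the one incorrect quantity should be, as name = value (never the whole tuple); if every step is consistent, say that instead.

step 6, top = -21

Recomputing the run from the initial state:
step 1: [1]
step 2: [1, 9]
step 3: [10]
step 4: [10, 7]
step 5: [10, 7, -3]
step 6: [10, -21]
step 7: [10, -21, 5]
step 8: [10, -21, 5, -1]
step 9: [10, -21, 5, -1, 0]
step 10: [10, -21, 5, -1, 0, 0]
step 11: [10, -21, 5, -1, 0, 0, 1]
step 12: [10, -21, 5, -1, 0, -1]
step 13: [10, -21, 5, -1, 0, -1, -4]
step 14: [10, -21, 5, -1, 0, -1, -4, 1]
step 15: [10, -21, 5, -1, 0, -1, -3]
step 16: [10, -21, 5, -1, 0, -1, -3, -3]
The first disagreement with the log is at step 6, where the value should be top = -21.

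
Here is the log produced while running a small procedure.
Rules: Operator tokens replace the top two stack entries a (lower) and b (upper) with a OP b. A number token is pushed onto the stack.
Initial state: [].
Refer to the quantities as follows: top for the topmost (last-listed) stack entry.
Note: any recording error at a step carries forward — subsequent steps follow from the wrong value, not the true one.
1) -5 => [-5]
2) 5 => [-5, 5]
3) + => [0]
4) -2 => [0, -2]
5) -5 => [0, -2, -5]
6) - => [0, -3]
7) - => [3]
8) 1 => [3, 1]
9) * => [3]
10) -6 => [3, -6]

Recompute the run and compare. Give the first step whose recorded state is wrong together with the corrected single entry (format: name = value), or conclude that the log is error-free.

Recomputing the run from the initial state:
step 1: [-5]
step 2: [-5, 5]
step 3: [0]
step 4: [0, -2]
step 5: [0, -2, -5]
step 6: [0, 3]
step 7: [-3]
step 8: [-3, 1]
step 9: [-3]
step 10: [-3, -6]
The first disagreement with the log is at step 6, where the value should be top = 3.

step 6, top = 3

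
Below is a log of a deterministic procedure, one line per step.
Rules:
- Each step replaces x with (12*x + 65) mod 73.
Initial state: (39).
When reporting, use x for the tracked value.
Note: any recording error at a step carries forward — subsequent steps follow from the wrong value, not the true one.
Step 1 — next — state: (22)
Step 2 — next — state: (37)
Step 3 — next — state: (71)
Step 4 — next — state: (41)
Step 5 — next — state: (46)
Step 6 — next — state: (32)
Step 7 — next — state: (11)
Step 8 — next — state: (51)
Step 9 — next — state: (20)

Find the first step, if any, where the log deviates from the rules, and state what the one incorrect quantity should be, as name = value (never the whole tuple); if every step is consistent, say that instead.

Recomputing the run from the initial state:
step 1: x = 22
step 2: x = 37
step 3: x = 71
step 4: x = 41
step 5: x = 46
step 6: x = 33
step 7: x = 23
step 8: x = 49
step 9: x = 69
The first disagreement with the log is at step 6, where the value should be x = 33.

step 6, x = 33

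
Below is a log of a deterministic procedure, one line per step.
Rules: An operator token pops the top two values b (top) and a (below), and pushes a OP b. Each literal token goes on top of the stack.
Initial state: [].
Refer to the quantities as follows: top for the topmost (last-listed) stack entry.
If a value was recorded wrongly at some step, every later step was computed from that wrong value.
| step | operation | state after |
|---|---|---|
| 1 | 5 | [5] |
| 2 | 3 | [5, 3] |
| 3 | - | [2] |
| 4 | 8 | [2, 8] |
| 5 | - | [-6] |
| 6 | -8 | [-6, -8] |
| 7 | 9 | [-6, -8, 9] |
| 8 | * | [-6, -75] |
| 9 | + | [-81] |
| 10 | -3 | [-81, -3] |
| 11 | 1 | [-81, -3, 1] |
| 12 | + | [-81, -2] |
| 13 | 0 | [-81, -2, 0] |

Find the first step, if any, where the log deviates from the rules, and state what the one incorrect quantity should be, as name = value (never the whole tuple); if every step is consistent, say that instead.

step 8, top = -72

Recomputing the run from the initial state:
step 1: [5]
step 2: [5, 3]
step 3: [2]
step 4: [2, 8]
step 5: [-6]
step 6: [-6, -8]
step 7: [-6, -8, 9]
step 8: [-6, -72]
step 9: [-78]
step 10: [-78, -3]
step 11: [-78, -3, 1]
step 12: [-78, -2]
step 13: [-78, -2, 0]
The first disagreement with the log is at step 8, where the value should be top = -72.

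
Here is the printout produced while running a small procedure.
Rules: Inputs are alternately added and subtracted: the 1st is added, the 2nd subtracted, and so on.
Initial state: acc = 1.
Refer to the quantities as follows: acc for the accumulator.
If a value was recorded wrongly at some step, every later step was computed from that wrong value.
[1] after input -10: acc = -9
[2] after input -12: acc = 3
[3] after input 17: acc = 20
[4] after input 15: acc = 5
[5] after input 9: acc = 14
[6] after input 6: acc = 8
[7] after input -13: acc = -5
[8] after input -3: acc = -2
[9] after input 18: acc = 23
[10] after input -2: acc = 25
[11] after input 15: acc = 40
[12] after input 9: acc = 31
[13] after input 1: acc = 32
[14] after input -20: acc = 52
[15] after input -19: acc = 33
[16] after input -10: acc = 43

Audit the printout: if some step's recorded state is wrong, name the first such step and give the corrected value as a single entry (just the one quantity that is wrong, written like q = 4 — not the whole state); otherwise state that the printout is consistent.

step 9, acc = 16

Step 1: acc = 1 + -10 = -9 — verified.
Step 2: acc = -9 - -12 = 3 — exactly as logged.
Step 3: acc = 3 + 17 = 20 — confirmed correct.
Step 4: acc = 20 - 15 = 5 — in agreement.
Step 5: acc = 5 + 9 = 14 — same as recorded.
Step 6: acc = 14 - 6 = 8 — checks out.
Step 7: acc = 8 + -13 = -5 — in agreement.
Step 8: acc = -5 - -3 = -2 — exactly as logged.
Step 9: acc = -2 + 18 = 16 — the printout has a different value.
Step 9 is the first one off; corrected, acc = 16.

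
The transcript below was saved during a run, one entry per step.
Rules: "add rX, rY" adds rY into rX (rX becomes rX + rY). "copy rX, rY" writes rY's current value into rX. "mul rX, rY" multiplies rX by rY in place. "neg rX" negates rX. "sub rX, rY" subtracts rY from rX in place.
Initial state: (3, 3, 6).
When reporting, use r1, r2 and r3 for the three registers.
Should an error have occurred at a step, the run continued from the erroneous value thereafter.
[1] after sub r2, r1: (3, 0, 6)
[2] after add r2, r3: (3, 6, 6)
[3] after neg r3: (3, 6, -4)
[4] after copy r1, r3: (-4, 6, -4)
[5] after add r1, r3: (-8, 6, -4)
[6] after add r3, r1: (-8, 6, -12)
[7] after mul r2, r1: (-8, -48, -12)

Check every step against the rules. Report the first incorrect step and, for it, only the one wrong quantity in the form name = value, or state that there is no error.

step 3, r3 = -6

1. r2 = 3 - 3 = 0 (same as recorded)
2. r2 = 0 + 6 = 6 (confirmed correct)
3. r3 = -(6) = -6 (the entry is off here)
The audit stops at step 3: the recorded entry is wrong and should be r3 = -6.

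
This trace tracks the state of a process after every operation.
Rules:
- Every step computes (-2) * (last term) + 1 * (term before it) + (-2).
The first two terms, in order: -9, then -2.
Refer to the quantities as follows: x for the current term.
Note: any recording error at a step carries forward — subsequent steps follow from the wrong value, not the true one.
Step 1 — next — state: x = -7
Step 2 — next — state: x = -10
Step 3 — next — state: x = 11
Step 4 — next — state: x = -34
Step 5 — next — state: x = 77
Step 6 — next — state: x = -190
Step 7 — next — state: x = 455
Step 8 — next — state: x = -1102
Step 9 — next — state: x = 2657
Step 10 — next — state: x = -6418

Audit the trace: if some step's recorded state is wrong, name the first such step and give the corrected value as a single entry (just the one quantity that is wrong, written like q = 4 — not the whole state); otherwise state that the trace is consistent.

Recomputing the run from the initial state:
step 1: x = -7
step 2: x = 10
step 3: x = -29
step 4: x = 66
step 5: x = -163
step 6: x = 390
step 7: x = -945
step 8: x = 2278
step 9: x = -5503
step 10: x = 13282
The first disagreement with the trace is at step 2, where the value should be x = 10.

step 2, x = 10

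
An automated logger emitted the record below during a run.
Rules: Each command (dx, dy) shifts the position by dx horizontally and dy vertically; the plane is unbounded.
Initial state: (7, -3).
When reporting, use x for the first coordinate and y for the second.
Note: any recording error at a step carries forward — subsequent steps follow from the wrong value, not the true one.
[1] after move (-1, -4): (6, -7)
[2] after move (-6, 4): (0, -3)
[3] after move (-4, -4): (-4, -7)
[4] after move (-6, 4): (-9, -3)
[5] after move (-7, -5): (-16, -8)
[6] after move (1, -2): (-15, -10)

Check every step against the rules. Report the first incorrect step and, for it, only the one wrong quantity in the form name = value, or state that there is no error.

Recomputing the run from the initial state:
step 1: x = 6, y = -7
step 2: x = 0, y = -3
step 3: x = -4, y = -7
step 4: x = -10, y = -3
step 5: x = -17, y = -8
step 6: x = -16, y = -10
The first disagreement with the record is at step 4, where the value should be x = -10.

step 4, x = -10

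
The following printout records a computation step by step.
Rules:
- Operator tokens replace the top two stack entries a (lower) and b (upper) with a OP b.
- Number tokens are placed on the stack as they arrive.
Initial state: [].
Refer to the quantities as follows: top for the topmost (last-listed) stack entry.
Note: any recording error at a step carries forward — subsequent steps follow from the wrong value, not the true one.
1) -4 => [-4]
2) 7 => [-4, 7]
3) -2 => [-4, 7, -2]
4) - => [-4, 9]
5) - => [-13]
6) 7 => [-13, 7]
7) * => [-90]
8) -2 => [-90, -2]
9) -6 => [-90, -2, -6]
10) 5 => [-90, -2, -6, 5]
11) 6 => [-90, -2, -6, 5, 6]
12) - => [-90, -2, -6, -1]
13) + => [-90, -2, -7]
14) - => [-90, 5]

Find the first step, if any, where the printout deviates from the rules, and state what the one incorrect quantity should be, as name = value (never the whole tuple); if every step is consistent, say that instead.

Recomputing the run from the initial state:
step 1: [-4]
step 2: [-4, 7]
step 3: [-4, 7, -2]
step 4: [-4, 9]
step 5: [-13]
step 6: [-13, 7]
step 7: [-91]
step 8: [-91, -2]
step 9: [-91, -2, -6]
step 10: [-91, -2, -6, 5]
step 11: [-91, -2, -6, 5, 6]
step 12: [-91, -2, -6, -1]
step 13: [-91, -2, -7]
step 14: [-91, 5]
The first disagreement with the printout is at step 7, where the value should be top = -91.

step 7, top = -91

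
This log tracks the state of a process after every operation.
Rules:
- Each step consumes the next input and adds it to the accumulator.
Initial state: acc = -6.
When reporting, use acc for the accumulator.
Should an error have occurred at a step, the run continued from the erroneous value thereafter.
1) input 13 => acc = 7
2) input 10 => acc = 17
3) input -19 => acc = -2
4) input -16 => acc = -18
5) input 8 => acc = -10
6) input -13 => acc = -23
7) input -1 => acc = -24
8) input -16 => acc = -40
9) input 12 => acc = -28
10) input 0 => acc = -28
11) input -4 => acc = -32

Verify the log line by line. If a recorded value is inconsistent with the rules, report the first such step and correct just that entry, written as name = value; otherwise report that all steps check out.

step 1: acc = -6 + 13 = 7 -> agrees with the log
step 2: acc = 7 + 10 = 17 -> verified
step 3: acc = 17 + -19 = -2 -> matches
step 4: acc = -2 + -16 = -18 -> consistent with the log
step 5: acc = -18 + 8 = -10 -> agrees with the log
step 6: acc = -10 + -13 = -23 -> checks out
step 7: acc = -23 + -1 = -24 -> verified
step 8: acc = -24 + -16 = -40 -> exactly as logged
step 9: acc = -40 + 12 = -28 -> agrees with the log
step 10: acc = -28 + 0 = -28 -> confirmed correct
step 11: acc = -28 + -4 = -32 -> matches
No step deviates from the rules.

no error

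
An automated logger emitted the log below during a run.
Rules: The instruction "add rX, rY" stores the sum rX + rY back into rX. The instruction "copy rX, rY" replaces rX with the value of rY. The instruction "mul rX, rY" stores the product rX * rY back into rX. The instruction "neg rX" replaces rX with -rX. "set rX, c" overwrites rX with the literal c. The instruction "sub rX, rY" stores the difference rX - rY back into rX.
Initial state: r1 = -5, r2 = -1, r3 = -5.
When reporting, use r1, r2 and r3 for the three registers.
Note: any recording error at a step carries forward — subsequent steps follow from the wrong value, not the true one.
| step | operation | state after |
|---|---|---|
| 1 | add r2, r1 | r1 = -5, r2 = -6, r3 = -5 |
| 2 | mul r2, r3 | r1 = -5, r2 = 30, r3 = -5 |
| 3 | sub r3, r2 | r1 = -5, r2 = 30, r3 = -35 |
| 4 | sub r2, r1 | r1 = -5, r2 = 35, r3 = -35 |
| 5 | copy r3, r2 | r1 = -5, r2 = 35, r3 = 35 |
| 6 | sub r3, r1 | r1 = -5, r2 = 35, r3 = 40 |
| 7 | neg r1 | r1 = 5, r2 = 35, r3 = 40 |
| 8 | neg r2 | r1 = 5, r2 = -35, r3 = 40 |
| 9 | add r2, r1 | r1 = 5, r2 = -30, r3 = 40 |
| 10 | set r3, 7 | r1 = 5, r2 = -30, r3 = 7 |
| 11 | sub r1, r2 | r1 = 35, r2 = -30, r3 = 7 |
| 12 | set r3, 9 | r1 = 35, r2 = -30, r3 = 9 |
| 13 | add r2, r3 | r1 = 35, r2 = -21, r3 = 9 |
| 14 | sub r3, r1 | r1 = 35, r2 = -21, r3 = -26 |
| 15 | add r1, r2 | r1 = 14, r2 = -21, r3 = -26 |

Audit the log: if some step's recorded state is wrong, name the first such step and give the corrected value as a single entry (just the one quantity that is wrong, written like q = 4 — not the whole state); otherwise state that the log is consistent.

Recomputing the run from the initial state:
step 1: r1 = -5, r2 = -6, r3 = -5
step 2: r1 = -5, r2 = 30, r3 = -5
step 3: r1 = -5, r2 = 30, r3 = -35
step 4: r1 = -5, r2 = 35, r3 = -35
step 5: r1 = -5, r2 = 35, r3 = 35
step 6: r1 = -5, r2 = 35, r3 = 40
step 7: r1 = 5, r2 = 35, r3 = 40
step 8: r1 = 5, r2 = -35, r3 = 40
step 9: r1 = 5, r2 = -30, r3 = 40
step 10: r1 = 5, r2 = -30, r3 = 7
step 11: r1 = 35, r2 = -30, r3 = 7
step 12: r1 = 35, r2 = -30, r3 = 9
step 13: r1 = 35, r2 = -21, r3 = 9
step 14: r1 = 35, r2 = -21, r3 = -26
step 15: r1 = 14, r2 = -21, r3 = -26
This matches the log at every step.

no error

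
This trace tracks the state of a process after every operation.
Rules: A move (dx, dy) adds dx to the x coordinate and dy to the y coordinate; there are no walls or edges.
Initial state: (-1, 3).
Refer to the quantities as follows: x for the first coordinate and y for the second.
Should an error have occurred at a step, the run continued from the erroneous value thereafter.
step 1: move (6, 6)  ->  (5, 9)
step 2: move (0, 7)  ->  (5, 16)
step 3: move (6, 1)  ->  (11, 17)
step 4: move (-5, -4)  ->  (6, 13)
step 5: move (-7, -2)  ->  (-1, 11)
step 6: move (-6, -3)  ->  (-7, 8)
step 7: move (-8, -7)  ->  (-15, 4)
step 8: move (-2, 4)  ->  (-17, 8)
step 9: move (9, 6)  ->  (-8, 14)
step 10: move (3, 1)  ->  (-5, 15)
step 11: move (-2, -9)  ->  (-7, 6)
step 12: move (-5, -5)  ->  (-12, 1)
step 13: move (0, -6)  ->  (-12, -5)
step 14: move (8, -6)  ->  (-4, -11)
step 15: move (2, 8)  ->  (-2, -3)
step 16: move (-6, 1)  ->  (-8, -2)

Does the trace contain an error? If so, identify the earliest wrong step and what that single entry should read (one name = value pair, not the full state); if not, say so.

step 7, y = 1

step 1: x = -1 + (6) = 5, y = 3 + (6) = 9 -> no discrepancy
step 2: x = 5 + (0) = 5, y = 9 + (7) = 16 -> same as recorded
step 3: x = 5 + (6) = 11, y = 16 + (1) = 17 -> verified
step 4: x = 11 + (-5) = 6, y = 17 + (-4) = 13 -> in agreement
step 5: x = 6 + (-7) = -1, y = 13 + (-2) = 11 -> consistent with the trace
step 6: x = -1 + (-6) = -7, y = 11 + (-3) = 8 -> no discrepancy
step 7: x = -7 + (-8) = -15, y = 8 + (-7) = 1 -> first mismatch against the trace
The earliest wrong entry is at step 7: it should read y = 1.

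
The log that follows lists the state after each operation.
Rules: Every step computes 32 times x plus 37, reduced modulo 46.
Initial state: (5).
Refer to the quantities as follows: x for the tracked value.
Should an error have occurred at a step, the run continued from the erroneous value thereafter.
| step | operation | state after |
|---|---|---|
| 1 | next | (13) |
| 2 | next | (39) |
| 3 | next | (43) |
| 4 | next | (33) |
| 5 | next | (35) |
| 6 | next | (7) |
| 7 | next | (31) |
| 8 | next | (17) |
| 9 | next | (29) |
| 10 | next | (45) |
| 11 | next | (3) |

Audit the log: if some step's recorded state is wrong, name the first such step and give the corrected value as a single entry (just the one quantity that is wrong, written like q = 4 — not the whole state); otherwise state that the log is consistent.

step 11, x = 5

step 1: x = (32*5 + 37) mod 46 = 13 -> exactly as logged
step 2: x = (32*13 + 37) mod 46 = 39 -> consistent with the log
step 3: x = (32*39 + 37) mod 46 = 43 -> no discrepancy
step 4: x = (32*43 + 37) mod 46 = 33 -> matches
step 5: x = (32*33 + 37) mod 46 = 35 -> verified
step 6: x = (32*35 + 37) mod 46 = 7 -> matches
step 7: x = (32*7 + 37) mod 46 = 31 -> consistent with the log
step 8: x = (32*31 + 37) mod 46 = 17 -> agrees with the log
step 9: x = (32*17 + 37) mod 46 = 29 -> consistent with the log
step 10: x = (32*29 + 37) mod 46 = 45 -> confirmed correct
step 11: x = (32*45 + 37) mod 46 = 5 -> the entry is off here
First deviation found at step 11; the corrected entry is x = 5.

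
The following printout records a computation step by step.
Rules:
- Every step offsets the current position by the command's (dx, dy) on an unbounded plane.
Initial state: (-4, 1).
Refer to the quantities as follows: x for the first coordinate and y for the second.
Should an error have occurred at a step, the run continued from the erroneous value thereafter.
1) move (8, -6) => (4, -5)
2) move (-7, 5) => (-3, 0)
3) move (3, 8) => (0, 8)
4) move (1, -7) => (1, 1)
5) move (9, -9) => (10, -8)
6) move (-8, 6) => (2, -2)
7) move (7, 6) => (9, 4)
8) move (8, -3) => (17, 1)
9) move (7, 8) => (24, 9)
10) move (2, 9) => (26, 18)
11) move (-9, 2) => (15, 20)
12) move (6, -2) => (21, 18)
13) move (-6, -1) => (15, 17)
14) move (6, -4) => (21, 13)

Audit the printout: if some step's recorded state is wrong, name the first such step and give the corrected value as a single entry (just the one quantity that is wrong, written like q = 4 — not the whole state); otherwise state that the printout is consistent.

step 11, x = 17

Step 1: x = -4 + (8) = 4, y = 1 + (-6) = -5 — matches.
Step 2: x = 4 + (-7) = -3, y = -5 + (5) = 0 — no discrepancy.
Step 3: x = -3 + (3) = 0, y = 0 + (8) = 8 — exactly as logged.
Step 4: x = 0 + (1) = 1, y = 8 + (-7) = 1 — agrees with the printout.
Step 5: x = 1 + (9) = 10, y = 1 + (-9) = -8 — in agreement.
Step 6: x = 10 + (-8) = 2, y = -8 + (6) = -2 — same as recorded.
Step 7: x = 2 + (7) = 9, y = -2 + (6) = 4 — matches.
Step 8: x = 9 + (8) = 17, y = 4 + (-3) = 1 — in agreement.
Step 9: x = 17 + (7) = 24, y = 1 + (8) = 9 — consistent with the printout.
Step 10: x = 24 + (2) = 26, y = 9 + (9) = 18 — matches.
Step 11: x = 26 + (-9) = 17, y = 18 + (2) = 20 — the entry is off here.
First incorrect step: 11; the correct value is x = 17.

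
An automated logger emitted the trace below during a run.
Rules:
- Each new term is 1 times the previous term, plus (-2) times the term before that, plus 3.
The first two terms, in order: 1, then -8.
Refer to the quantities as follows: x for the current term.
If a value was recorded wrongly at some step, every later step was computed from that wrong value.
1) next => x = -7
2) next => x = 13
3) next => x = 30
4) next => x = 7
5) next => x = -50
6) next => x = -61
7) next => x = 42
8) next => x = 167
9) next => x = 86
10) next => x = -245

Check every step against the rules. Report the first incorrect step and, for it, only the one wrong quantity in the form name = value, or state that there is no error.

step 2, x = 12

Recomputing the run from the initial state:
step 1: x = -7
step 2: x = 12
step 3: x = 29
step 4: x = 8
step 5: x = -47
step 6: x = -60
step 7: x = 37
step 8: x = 160
step 9: x = 89
step 10: x = -228
The first disagreement with the trace is at step 2, where the value should be x = 12.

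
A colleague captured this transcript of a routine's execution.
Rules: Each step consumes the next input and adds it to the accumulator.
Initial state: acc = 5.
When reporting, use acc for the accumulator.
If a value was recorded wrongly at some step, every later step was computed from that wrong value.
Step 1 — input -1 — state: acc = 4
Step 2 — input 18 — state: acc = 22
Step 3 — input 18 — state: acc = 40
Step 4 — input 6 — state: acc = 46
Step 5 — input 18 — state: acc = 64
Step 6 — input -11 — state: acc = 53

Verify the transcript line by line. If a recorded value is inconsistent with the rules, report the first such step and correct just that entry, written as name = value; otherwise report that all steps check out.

no error

Recomputing the run from the initial state:
step 1: acc = 4
step 2: acc = 22
step 3: acc = 40
step 4: acc = 46
step 5: acc = 64
step 6: acc = 53
This matches the transcript at every step.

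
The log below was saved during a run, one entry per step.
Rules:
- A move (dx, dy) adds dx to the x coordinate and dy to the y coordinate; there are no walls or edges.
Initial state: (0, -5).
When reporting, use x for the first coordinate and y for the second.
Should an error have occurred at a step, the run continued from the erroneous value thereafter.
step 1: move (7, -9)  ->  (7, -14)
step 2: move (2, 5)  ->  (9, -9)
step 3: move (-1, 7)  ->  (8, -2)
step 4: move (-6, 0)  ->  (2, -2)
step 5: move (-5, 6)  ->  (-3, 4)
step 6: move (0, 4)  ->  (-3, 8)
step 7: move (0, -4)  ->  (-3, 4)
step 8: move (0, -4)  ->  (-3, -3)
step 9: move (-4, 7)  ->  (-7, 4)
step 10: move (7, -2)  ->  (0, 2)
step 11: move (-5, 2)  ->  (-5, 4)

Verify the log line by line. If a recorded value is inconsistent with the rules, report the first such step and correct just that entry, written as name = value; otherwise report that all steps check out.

step 8, y = 0

step 1: x = 0 + (7) = 7, y = -5 + (-9) = -14 -> confirmed correct
step 2: x = 7 + (2) = 9, y = -14 + (5) = -9 -> exactly as logged
step 3: x = 9 + (-1) = 8, y = -9 + (7) = -2 -> no discrepancy
step 4: x = 8 + (-6) = 2, y = -2 + (0) = -2 -> agrees with the log
step 5: x = 2 + (-5) = -3, y = -2 + (6) = 4 -> matches
step 6: x = -3 + (0) = -3, y = 4 + (4) = 8 -> consistent with the log
step 7: x = -3 + (0) = -3, y = 8 + (-4) = 4 -> in agreement
step 8: x = -3 + (0) = -3, y = 4 + (-4) = 0 -> the log disagrees here
First deviation found at step 8; the corrected entry is y = 0.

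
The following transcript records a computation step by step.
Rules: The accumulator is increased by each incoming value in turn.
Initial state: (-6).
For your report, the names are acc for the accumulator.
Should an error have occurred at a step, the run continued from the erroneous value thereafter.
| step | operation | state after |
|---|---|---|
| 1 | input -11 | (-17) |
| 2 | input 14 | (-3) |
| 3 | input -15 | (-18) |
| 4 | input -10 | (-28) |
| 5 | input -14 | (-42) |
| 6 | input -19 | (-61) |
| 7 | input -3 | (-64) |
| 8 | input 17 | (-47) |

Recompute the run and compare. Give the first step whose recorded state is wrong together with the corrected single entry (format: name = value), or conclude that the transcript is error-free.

step 1: acc = -6 + -11 = -17 -> agrees with the transcript
step 2: acc = -17 + 14 = -3 -> verified
step 3: acc = -3 + -15 = -18 -> in agreement
step 4: acc = -18 + -10 = -28 -> verified
step 5: acc = -28 + -14 = -42 -> consistent with the transcript
step 6: acc = -42 + -19 = -61 -> exactly as logged
step 7: acc = -61 + -3 = -64 -> agrees with the transcript
step 8: acc = -64 + 17 = -47 -> in agreement
Each recorded entry agrees with the recomputation.

no error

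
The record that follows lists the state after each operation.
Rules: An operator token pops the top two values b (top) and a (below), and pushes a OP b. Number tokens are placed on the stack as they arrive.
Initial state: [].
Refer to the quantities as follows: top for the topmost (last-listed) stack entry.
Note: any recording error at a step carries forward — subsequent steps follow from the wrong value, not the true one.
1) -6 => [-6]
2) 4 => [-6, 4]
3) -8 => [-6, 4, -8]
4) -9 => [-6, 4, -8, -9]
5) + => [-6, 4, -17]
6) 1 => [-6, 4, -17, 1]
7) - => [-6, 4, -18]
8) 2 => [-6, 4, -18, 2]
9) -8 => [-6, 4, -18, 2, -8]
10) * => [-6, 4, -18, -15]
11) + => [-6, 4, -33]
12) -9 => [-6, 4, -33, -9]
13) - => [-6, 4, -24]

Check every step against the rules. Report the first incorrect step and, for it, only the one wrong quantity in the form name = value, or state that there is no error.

step 10, top = -16

Step 1: push -6: top = -6 — agrees with the record.
Step 2: push 4: top = 4 — same as recorded.
Step 3: push -8: top = -8 — verified.
Step 4: push -9: top = -9 — same as recorded.
Step 5: -8 + -9 = -17 — matches.
Step 6: push 1: top = 1 — confirmed correct.
Step 7: -17 - 1 = -18 — matches.
Step 8: push 2: top = 2 — checks out.
Step 9: push -8: top = -8 — verified.
Step 10: 2 * -8 = -16 — the record has a different value.
Conclusion: step 10 carries the first error; the entry should be top = -16.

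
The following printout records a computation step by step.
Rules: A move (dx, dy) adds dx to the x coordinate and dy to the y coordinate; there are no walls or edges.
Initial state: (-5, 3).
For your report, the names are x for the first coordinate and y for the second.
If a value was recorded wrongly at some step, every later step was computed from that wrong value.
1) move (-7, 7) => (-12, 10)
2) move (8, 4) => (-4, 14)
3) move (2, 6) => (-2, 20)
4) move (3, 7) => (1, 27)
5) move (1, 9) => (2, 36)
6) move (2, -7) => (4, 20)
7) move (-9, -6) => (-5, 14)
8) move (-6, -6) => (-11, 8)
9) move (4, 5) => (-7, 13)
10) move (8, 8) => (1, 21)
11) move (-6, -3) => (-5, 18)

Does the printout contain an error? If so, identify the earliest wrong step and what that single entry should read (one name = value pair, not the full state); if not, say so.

1. x = -5 + (-7) = -12, y = 3 + (7) = 10 (confirmed correct)
2. x = -12 + (8) = -4, y = 10 + (4) = 14 (same as recorded)
3. x = -4 + (2) = -2, y = 14 + (6) = 20 (matches)
4. x = -2 + (3) = 1, y = 20 + (7) = 27 (exactly as logged)
5. x = 1 + (1) = 2, y = 27 + (9) = 36 (verified)
6. x = 2 + (2) = 4, y = 36 + (-7) = 29 (not what was recorded)
The audit stops at step 6: the recorded entry is wrong and should be y = 29.

step 6, y = 29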